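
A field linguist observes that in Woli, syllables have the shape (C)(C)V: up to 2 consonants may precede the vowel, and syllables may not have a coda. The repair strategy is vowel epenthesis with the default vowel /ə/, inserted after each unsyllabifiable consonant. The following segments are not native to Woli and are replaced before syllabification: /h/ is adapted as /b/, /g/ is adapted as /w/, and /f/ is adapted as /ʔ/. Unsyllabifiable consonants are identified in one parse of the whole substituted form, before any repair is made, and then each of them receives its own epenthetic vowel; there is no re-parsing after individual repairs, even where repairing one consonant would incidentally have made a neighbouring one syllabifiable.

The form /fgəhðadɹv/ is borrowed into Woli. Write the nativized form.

ʔwəbðadəɹəvə

Substitution: /f/ → /ʔ/, /g/ → /w/, /h/ → /b/, giving /ʔwəbðadɹv/.
Syllabifying with onset maximization leaves /d/, /ɹ/, /v/ stranded (no codas are permitted; onsets may contain at most 2 consonants).
Epenthesis after each stranded consonant: /d/ → /də/, /ɹ/ → /ɹə/, /v/ → /və/.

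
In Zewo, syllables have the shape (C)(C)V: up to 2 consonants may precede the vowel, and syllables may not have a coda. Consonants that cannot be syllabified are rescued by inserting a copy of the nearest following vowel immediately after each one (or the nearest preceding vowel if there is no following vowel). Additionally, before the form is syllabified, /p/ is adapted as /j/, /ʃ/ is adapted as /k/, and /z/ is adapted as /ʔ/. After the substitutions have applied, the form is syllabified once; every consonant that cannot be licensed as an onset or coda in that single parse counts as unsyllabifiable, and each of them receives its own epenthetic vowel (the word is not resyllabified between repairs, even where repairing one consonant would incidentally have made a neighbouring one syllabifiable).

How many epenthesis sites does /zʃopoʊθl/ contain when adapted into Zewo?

2

After substitution the input is /ʔkojoʊθl/.
The unsyllabifiable consonants are /θ/, /l/; each receives one epenthetic vowel.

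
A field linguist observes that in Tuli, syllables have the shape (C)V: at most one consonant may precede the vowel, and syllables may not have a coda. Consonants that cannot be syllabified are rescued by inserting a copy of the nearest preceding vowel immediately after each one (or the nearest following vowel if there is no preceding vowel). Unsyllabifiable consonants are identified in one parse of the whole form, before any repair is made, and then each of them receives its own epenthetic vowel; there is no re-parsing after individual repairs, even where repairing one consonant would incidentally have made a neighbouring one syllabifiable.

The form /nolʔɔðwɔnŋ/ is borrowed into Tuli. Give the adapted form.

The consonants /l/, /ð/, /n/, /ŋ/ cannot be parsed into a legal (C)V syllable (no codas are permitted; onsets are limited to one consonant).
Epenthesis after each stranded consonant: /l/ → /lo/, /ð/ → /ðɔ/, /n/ → /nɔ/, /ŋ/ → /ŋɔ/.

noloʔɔðɔwɔnɔŋɔ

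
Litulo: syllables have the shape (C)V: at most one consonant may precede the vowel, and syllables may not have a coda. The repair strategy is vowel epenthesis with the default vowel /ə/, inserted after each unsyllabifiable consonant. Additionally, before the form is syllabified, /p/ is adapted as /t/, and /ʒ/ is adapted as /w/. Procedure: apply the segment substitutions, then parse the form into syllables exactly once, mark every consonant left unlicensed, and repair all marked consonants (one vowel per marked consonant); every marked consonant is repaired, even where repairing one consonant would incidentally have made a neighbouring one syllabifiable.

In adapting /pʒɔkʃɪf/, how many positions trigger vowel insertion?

After substitution the input is /twɔkʃɪf/.
The unsyllabifiable consonants are /t/, /k/, /f/; each receives one epenthetic vowel.

3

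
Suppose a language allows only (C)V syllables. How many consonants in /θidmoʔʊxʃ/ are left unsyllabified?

3

Under (C)V, the unsyllabifiable consonants are /d/, /x/, /ʃ/ (no codas are permitted; onsets are limited to one consonant).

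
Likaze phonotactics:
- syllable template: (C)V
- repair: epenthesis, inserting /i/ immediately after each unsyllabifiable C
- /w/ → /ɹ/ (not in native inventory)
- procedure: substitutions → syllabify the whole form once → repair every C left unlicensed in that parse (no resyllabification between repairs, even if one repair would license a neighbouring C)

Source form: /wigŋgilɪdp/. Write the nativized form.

Substitution: /w/ → /ɹ/, giving /ɹigŋgilɪdp/.
The consonants /g/, /ŋ/, /d/, /p/ cannot be parsed into a legal (C)V syllable (no codas are permitted; onsets are limited to one consonant).
Inserting the epenthetic vowel yields /g/ → /gi/, /ŋ/ → /ŋi/, /d/ → /di/, /p/ → /pi/.

ɹigiŋigilɪdipi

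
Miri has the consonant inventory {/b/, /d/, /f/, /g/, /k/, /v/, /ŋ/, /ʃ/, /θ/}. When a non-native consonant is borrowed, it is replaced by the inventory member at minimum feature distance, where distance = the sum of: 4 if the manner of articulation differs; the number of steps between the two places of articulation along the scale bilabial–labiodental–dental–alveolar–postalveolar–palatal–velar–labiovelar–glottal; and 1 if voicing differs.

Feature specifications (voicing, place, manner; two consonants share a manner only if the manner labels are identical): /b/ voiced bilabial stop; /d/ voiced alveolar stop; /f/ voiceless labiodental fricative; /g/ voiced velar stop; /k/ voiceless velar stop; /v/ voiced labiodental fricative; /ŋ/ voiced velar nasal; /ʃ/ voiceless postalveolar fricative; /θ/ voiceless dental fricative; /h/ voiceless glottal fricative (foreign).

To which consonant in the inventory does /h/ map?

ʃ

/ʃ/ is closest: same manner (fricative), place distance 4 (glottal→postalveolar), same voicing; total 4. Next closest is /k/ at distance 6.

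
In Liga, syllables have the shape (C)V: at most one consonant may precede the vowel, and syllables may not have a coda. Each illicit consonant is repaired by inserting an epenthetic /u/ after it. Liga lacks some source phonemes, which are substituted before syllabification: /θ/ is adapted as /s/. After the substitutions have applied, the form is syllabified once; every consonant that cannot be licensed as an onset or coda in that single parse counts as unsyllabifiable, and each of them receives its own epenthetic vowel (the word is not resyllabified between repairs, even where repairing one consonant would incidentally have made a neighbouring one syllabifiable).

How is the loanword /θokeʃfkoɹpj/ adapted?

Substitution: /θ/ → /s/, giving /sokeʃfkoɹpj/.
Syllabifying with onset maximization leaves /ʃ/, /f/, /ɹ/, /p/, /j/ stranded (no codas are permitted; onsets are limited to one consonant).
Each unlicensed consonant becomes the onset of a new syllable: /ʃ/ → /ʃu/, /f/ → /fu/, /ɹ/ → /ɹu/, /p/ → /pu/, /j/ → /ju/.

sokeʃufukoɹupuju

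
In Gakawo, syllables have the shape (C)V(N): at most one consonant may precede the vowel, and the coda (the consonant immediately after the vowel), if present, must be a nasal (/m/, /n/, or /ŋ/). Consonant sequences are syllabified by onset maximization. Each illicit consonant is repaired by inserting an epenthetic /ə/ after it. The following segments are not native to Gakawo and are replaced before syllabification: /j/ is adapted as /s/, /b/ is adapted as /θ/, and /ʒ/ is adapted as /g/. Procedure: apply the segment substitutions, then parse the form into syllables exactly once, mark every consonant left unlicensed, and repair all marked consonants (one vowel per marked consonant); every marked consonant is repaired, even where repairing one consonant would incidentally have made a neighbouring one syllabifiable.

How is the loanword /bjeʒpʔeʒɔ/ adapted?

θəsegəpəʔegɔ

Substitution: /b/ → /θ/, /j/ → /s/, /ʒ/ → /g/, giving /θsegpʔegɔ/.
Under (C)V(N), the unsyllabifiable consonants are /θ/, /g/, /p/ (only a nasal (/m/, /n/, or /ŋ/) is licensed in coda position; onsets are limited to one consonant).
Epenthesis after each stranded consonant: /θ/ → /θə/, /g/ → /gə/, /p/ → /pə/.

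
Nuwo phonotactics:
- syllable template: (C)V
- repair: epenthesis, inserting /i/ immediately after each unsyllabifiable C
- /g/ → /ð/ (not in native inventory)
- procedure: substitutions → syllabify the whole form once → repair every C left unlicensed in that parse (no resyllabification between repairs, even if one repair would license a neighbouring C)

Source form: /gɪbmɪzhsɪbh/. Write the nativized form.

ðɪbimɪzihisɪbihi

Substitution: /g/ → /ð/, giving /ðɪbmɪzhsɪbh/.
Syllabifying with onset maximization leaves /b/, /z/, /h/, /b/, /h/ stranded (no codas are permitted; onsets are limited to one consonant).
Inserting the epenthetic vowel yields /b/ → /bi/, /z/ → /zi/, /h/ → /hi/, /b/ → /bi/, /h/ → /hi/.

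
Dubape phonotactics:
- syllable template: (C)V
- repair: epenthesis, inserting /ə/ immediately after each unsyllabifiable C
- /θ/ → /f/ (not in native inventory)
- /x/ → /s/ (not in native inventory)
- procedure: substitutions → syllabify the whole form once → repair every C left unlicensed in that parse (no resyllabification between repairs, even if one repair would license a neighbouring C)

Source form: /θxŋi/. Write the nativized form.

fəsəŋi

Substitution: /θ/ → /f/, /x/ → /s/, giving /fsŋi/.
Syllabifying with onset maximization leaves /f/, /s/ stranded (no codas are permitted; onsets are limited to one consonant).
Epenthesis after each stranded consonant: /f/ → /fə/, /s/ → /sə/.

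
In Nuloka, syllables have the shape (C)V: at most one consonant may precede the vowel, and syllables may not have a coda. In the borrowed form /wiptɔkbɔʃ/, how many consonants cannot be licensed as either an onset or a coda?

The consonants /p/, /k/, /ʃ/ cannot be parsed into a legal (C)V syllable (no codas are permitted; onsets are limited to one consonant).

3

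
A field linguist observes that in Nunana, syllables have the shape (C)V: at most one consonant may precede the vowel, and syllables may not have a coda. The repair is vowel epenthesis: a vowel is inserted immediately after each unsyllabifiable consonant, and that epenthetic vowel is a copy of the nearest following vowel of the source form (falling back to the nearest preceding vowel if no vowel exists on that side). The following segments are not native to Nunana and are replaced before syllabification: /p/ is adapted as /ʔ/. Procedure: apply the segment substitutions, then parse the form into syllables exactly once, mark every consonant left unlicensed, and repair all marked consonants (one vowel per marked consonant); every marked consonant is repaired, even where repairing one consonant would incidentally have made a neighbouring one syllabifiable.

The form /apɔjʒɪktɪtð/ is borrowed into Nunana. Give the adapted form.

Substitution: /p/ → /ʔ/, giving /aʔɔjʒɪktɪtð/.
Under (C)V, the unsyllabifiable consonants are /j/, /k/, /t/, /ð/ (no codas are permitted; onsets are limited to one consonant).
Epenthesis after each stranded consonant: /j/ → /jɪ/, /k/ → /kɪ/, /t/ → /tɪ/, /ð/ → /ðɪ/.

aʔɔjɪʒɪkɪtɪtɪðɪ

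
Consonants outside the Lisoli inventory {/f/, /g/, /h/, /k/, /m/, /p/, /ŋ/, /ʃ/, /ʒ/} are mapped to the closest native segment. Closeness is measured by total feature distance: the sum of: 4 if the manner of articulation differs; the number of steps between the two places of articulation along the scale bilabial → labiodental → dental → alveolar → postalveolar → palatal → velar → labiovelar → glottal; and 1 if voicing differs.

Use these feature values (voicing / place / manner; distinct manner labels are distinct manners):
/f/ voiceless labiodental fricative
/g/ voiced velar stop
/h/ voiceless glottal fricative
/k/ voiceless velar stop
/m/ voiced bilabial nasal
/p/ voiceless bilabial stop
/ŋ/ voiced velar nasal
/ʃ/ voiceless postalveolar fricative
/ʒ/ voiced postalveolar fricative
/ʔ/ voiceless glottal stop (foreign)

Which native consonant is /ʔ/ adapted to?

k

/k/ is closest: same manner (stop), place distance 2 (glottal→velar), same voicing; total 2. Next closest is /g/ at distance 3.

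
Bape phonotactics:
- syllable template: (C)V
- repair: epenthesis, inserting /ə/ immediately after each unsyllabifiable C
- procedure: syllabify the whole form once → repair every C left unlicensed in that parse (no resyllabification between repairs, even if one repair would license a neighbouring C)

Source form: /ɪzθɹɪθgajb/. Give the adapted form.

Syllabifying with onset maximization leaves /z/, /θ/, /θ/, /j/, /b/ stranded (no codas are permitted; onsets are limited to one consonant).
Each unlicensed consonant becomes the onset of a new syllable: /z/ → /zə/, /θ/ → /θə/, /θ/ → /θə/, /j/ → /jə/, /b/ → /bə/.

ɪzəθəɹɪθəgajəbə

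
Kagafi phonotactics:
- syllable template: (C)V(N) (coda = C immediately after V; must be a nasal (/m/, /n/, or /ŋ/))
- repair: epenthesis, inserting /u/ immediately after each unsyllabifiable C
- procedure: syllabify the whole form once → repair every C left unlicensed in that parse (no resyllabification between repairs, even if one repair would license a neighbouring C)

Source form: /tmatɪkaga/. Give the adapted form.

The consonants /t/ cannot be parsed into a legal (C)V(N) syllable (only a nasal (/m/, /n/, or /ŋ/) is licensed in coda position; onsets are limited to one consonant).
Each unlicensed consonant becomes the onset of a new syllable: /t/ → /tu/.

tumatɪkaga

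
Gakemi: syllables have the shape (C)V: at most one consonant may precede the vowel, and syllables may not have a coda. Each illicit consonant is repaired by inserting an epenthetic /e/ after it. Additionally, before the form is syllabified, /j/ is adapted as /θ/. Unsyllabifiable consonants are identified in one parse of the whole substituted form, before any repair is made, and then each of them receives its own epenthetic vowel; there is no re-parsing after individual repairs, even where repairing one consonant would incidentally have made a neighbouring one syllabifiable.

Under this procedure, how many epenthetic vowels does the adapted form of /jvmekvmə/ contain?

4

After substitution the input is /θvmekvmə/.
The unsyllabifiable consonants are /θ/, /v/, /k/, /v/; each receives one epenthetic vowel.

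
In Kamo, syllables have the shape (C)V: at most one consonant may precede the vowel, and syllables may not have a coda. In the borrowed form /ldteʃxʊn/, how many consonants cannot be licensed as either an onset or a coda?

4

Syllabifying with onset maximization leaves /l/, /d/, /ʃ/, /n/ stranded (no codas are permitted; onsets are limited to one consonant).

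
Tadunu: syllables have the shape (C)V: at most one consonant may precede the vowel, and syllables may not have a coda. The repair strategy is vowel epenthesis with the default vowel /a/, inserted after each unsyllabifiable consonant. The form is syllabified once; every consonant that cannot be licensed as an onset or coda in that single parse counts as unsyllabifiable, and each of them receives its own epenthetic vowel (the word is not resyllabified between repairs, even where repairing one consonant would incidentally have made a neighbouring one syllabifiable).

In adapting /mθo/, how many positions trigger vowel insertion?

1

The unsyllabifiable consonants are /m/; each receives one epenthetic vowel.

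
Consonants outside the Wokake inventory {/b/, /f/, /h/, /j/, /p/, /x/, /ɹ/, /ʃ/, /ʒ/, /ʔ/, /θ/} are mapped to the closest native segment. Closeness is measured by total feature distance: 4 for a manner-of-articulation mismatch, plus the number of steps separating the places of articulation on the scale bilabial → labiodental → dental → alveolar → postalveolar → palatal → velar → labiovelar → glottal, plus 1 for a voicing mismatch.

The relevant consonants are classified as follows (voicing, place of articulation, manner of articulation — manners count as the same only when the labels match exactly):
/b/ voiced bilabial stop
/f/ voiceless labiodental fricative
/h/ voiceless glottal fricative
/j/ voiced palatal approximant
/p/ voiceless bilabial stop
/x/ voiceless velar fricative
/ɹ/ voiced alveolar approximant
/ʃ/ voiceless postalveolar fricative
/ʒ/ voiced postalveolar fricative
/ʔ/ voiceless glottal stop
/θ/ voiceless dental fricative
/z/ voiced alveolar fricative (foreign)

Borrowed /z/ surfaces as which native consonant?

ʒ

/ʒ/ is closest: same manner (fricative), place distance 1 (alveolar→postalveolar), same voicing; total 1. Next closest is /ʃ/ at distance 2.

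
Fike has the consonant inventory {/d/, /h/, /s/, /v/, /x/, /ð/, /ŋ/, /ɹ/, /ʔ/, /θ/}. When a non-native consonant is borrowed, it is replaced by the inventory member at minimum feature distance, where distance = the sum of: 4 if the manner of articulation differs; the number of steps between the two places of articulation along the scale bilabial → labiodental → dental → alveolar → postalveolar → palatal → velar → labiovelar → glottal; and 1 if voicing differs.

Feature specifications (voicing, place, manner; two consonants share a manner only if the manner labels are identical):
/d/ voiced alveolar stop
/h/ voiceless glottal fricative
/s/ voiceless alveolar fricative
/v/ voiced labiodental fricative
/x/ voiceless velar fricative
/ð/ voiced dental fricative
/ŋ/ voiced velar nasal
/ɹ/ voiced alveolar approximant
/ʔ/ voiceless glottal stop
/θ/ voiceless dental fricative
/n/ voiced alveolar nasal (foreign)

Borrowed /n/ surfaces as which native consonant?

/ŋ/ is closest: same manner (nasal), place distance 3 (alveolar→velar), same voicing; total 3. Next closest is /d/ at distance 4.

ŋ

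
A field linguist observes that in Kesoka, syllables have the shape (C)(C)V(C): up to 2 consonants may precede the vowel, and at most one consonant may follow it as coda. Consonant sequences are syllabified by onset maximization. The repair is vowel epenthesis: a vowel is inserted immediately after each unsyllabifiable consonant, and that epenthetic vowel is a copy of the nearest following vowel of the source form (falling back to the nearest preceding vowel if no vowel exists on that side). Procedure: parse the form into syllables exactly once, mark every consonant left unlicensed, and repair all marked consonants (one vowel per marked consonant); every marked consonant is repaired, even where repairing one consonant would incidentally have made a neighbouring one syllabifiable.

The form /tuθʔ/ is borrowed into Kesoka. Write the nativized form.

tuθʔu

The consonants /ʔ/ cannot be parsed into a legal (C)(C)V(C) syllable (at most one coda consonant is licensed; onsets may contain at most 2 consonants).
Each unlicensed consonant becomes the onset of a new syllable: /ʔ/ → /ʔu/.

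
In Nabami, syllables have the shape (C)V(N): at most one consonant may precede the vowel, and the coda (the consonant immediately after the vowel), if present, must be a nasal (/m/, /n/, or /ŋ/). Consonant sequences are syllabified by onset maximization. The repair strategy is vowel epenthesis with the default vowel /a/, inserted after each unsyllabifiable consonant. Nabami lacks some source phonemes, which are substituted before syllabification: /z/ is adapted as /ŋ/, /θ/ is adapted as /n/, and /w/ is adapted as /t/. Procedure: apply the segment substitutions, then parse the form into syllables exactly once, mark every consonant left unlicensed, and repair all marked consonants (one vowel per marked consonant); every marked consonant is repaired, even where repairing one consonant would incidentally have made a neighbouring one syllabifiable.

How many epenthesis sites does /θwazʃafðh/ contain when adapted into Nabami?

4

After substitution the input is /ntaŋʃafðh/.
The unsyllabifiable consonants are /n/, /f/, /ð/, /h/; each receives one epenthetic vowel.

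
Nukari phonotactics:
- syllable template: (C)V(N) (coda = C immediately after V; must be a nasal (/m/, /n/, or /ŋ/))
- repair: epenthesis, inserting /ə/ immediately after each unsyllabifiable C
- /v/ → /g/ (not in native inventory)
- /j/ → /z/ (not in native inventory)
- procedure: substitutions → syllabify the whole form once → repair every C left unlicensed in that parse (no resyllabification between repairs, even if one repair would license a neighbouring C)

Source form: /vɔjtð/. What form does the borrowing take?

Substitution: /v/ → /g/, /j/ → /z/, giving /gɔztð/.
Syllabifying with onset maximization leaves /z/, /t/, /ð/ stranded (only a nasal (/m/, /n/, or /ŋ/) is licensed in coda position; onsets are limited to one consonant).
Each unlicensed consonant becomes the onset of a new syllable: /z/ → /zə/, /t/ → /tə/, /ð/ → /ðə/.

gɔzətəðə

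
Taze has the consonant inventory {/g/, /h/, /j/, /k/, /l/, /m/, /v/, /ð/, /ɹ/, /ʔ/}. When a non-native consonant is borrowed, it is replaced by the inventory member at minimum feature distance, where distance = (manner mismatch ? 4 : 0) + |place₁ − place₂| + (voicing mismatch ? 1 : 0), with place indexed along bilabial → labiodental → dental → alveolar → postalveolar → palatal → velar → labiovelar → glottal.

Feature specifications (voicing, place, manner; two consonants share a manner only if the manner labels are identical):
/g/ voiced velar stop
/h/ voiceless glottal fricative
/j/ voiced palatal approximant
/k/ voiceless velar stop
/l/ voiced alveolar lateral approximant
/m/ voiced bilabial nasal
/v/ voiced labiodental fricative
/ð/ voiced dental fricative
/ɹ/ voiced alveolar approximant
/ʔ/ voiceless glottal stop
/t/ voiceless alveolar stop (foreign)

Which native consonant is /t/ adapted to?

/k/ is closest: same manner (stop), place distance 3 (alveolar→velar), same voicing; total 3. Next closest is /g/ at distance 4.

k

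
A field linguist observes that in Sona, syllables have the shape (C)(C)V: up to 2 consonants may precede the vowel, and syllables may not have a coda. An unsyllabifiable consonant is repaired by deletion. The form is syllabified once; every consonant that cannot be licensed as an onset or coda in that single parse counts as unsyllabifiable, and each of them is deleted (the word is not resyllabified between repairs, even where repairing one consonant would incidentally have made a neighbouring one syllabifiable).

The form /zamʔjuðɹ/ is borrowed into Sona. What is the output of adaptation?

Syllabifying with onset maximization leaves /m/, /ð/, /ɹ/ stranded (no codas are permitted; onsets may contain at most 2 consonants).
Deleting the stranded consonants removes /m/, /ð/, /ɹ/.

zaʔju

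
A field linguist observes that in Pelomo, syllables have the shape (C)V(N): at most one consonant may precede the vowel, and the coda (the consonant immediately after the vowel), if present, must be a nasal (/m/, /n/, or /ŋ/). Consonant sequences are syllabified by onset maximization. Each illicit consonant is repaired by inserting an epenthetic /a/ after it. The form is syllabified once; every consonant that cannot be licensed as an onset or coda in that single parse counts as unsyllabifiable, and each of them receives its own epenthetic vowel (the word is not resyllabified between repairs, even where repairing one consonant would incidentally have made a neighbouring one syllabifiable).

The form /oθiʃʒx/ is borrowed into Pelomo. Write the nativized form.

oθiʃaʒaxa

The consonants /ʃ/, /ʒ/, /x/ cannot be parsed into a legal (C)V(N) syllable (only a nasal (/m/, /n/, or /ŋ/) is licensed in coda position; onsets are limited to one consonant).
Epenthesis after each stranded consonant: /ʃ/ → /ʃa/, /ʒ/ → /ʒa/, /x/ → /xa/.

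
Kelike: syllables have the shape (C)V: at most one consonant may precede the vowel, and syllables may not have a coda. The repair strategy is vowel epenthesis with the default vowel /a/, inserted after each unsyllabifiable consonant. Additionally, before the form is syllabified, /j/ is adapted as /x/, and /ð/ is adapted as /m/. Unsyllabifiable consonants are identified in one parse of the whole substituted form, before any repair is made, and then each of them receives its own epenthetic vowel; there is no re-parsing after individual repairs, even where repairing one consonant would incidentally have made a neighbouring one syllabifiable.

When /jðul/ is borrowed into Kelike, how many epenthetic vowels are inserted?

2

After substitution the input is /xmul/.
The unsyllabifiable consonants are /x/, /l/; each receives one epenthetic vowel.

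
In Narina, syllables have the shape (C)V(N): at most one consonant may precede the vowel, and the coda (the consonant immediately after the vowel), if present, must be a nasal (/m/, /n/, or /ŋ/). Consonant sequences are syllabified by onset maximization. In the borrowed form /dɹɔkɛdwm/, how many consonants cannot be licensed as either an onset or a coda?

4

Syllabifying with onset maximization leaves /d/, /d/, /w/, /m/ stranded (only a nasal (/m/, /n/, or /ŋ/) is licensed in coda position; onsets are limited to one consonant).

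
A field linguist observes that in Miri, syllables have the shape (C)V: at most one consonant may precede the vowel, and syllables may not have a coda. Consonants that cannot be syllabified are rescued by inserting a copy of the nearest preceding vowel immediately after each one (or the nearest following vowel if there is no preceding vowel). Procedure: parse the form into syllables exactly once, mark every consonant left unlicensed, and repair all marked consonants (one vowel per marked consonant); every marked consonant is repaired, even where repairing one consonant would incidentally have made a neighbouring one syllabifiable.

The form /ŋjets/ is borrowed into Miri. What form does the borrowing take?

Syllabifying with onset maximization leaves /ŋ/, /t/, /s/ stranded (no codas are permitted; onsets are limited to one consonant).
Inserting the epenthetic vowel yields /ŋ/ → /ŋe/, /t/ → /te/, /s/ → /se/.

ŋejetese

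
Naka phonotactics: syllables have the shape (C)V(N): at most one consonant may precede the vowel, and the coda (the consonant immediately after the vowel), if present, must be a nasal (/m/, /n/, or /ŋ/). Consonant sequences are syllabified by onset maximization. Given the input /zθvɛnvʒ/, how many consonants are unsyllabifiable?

4

The consonants /z/, /θ/, /v/, /ʒ/ cannot be parsed into a legal (C)V(N) syllable (only a nasal (/m/, /n/, or /ŋ/) is licensed in coda position; onsets are limited to one consonant).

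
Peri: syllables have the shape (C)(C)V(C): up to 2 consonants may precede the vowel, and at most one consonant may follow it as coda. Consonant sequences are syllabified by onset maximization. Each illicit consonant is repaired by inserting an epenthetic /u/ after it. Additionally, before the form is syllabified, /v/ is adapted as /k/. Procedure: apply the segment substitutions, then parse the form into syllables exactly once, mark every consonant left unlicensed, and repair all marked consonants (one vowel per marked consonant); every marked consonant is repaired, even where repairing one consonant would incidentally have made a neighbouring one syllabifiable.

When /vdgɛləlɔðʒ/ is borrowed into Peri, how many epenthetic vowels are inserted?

After substitution the input is /kdgɛləlɔðʒ/.
The unsyllabifiable consonants are /k/, /ʒ/; each receives one epenthetic vowel.

2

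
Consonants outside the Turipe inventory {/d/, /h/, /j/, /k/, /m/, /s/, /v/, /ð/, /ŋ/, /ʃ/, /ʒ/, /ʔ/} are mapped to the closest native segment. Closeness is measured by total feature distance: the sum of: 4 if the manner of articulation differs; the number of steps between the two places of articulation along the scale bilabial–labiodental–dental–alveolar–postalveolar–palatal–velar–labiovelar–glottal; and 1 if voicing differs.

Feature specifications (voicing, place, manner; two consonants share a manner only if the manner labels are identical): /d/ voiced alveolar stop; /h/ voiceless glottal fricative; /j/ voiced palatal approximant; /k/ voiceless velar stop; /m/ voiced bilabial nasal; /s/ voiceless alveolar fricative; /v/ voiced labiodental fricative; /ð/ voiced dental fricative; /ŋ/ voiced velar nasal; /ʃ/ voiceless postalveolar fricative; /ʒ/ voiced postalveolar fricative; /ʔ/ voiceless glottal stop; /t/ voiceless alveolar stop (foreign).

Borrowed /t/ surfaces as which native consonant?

d

/d/ is closest: same manner (stop), place distance 0 (alveolar→alveolar), voicing differs (+1); total 1. Next closest is /k/ at distance 3.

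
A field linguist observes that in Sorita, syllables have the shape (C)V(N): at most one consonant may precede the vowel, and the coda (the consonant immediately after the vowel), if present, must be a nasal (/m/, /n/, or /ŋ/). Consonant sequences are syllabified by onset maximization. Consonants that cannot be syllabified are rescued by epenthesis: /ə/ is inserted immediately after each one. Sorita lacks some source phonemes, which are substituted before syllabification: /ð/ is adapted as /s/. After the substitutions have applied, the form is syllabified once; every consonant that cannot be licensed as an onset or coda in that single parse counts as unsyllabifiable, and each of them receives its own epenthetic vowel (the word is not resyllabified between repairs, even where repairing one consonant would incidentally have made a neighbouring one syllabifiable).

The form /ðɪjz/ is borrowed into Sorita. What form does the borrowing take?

sɪjəzə

Substitution: /ð/ → /s/, giving /sɪjz/.
Syllabifying with onset maximization leaves /j/, /z/ stranded (only a nasal (/m/, /n/, or /ŋ/) is licensed in coda position; onsets are limited to one consonant).
Epenthesis after each stranded consonant: /j/ → /jə/, /z/ → /zə/.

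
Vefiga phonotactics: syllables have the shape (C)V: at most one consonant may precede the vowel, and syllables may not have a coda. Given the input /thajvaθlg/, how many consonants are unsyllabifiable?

5

The consonants /t/, /j/, /θ/, /l/, /g/ cannot be parsed into a legal (C)V syllable (no codas are permitted; onsets are limited to one consonant).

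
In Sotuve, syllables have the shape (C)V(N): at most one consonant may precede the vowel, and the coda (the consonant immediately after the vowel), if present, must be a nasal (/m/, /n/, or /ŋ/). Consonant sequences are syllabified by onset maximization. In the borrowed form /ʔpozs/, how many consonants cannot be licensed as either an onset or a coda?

Under (C)V(N), the unsyllabifiable consonants are /ʔ/, /z/, /s/ (only a nasal (/m/, /n/, or /ŋ/) is licensed in coda position; onsets are limited to one consonant).

3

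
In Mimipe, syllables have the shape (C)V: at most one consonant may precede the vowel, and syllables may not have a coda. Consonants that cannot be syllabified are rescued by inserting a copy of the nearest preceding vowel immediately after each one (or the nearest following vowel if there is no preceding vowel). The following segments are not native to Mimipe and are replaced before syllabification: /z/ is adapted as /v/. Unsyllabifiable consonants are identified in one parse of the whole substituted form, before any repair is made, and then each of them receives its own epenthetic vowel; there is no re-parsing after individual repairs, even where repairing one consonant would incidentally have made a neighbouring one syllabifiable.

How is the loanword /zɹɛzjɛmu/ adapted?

vɛɹɛvɛjɛmu

Substitution: /z/ → /v/, giving /vɹɛvjɛmu/.
Under (C)V, the unsyllabifiable consonants are /v/, /v/ (no codas are permitted; onsets are limited to one consonant).
Inserting the epenthetic vowel yields /v/ → /vɛ/, /v/ → /vɛ/.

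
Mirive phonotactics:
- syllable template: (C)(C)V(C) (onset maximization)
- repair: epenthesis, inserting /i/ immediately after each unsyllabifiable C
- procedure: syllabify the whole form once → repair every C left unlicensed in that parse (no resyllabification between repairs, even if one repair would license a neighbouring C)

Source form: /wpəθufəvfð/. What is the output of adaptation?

Under (C)(C)V(C), the unsyllabifiable consonants are /f/, /ð/ (at most one coda consonant is licensed; onsets may contain at most 2 consonants).
Inserting the epenthetic vowel yields /f/ → /fi/, /ð/ → /ði/.

wpəθufəvfiði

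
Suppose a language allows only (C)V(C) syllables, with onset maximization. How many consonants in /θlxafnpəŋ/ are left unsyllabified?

3

Under (C)V(C), the unsyllabifiable consonants are /θ/, /l/, /n/ (at most one coda consonant is licensed; onsets are limited to one consonant).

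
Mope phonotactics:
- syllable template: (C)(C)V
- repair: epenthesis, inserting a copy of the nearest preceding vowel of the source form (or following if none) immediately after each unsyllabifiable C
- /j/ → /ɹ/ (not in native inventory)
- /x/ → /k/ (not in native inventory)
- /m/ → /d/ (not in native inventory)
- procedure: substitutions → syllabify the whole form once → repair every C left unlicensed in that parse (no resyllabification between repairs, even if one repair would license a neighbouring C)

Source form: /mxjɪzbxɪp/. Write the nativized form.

dɪkɹɪzɪbkɪpɪ

Substitution: /m/ → /d/, /x/ → /k/, /j/ → /ɹ/, giving /dkɹɪzbkɪp/.
Under (C)(C)V, the unsyllabifiable consonants are /d/, /z/, /p/ (no codas are permitted; onsets may contain at most 2 consonants).
Each unlicensed consonant becomes the onset of a new syllable: /d/ → /dɪ/, /z/ → /zɪ/, /p/ → /pɪ/.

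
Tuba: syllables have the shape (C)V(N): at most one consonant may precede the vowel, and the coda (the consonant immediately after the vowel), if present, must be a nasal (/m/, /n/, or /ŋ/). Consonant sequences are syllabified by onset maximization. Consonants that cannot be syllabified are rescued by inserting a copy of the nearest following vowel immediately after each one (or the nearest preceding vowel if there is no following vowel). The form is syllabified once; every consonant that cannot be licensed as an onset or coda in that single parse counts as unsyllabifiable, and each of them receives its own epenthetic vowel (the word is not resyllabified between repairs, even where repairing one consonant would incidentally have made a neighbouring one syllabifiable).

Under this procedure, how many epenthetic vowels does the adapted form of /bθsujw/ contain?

4

The unsyllabifiable consonants are /b/, /θ/, /j/, /w/; each receives one epenthetic vowel.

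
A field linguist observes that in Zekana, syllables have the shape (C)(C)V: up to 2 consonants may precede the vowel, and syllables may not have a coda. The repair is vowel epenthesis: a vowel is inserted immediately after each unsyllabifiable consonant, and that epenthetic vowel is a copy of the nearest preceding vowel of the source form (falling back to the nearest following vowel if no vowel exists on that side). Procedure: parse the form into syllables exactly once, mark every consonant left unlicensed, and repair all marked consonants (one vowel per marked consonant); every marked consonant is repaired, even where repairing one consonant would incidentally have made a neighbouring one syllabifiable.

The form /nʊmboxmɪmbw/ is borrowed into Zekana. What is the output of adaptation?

nʊmboxmɪmɪbɪwɪ

Syllabifying with onset maximization leaves /m/, /b/, /w/ stranded (no codas are permitted; onsets may contain at most 2 consonants).
Each unlicensed consonant becomes the onset of a new syllable: /m/ → /mɪ/, /b/ → /bɪ/, /w/ → /wɪ/.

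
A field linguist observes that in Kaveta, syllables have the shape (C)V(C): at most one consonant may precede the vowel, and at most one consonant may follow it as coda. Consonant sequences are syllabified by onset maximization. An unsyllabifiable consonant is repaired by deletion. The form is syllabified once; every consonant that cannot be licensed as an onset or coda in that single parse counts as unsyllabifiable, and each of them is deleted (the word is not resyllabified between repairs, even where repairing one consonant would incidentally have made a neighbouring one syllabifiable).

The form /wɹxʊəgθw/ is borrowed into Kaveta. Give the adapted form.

xʊəg

Under (C)V(C), the unsyllabifiable consonants are /w/, /ɹ/, /θ/, /w/ (at most one coda consonant is licensed; onsets are limited to one consonant).
Deletion applies to /w/, /ɹ/, /θ/, /w/.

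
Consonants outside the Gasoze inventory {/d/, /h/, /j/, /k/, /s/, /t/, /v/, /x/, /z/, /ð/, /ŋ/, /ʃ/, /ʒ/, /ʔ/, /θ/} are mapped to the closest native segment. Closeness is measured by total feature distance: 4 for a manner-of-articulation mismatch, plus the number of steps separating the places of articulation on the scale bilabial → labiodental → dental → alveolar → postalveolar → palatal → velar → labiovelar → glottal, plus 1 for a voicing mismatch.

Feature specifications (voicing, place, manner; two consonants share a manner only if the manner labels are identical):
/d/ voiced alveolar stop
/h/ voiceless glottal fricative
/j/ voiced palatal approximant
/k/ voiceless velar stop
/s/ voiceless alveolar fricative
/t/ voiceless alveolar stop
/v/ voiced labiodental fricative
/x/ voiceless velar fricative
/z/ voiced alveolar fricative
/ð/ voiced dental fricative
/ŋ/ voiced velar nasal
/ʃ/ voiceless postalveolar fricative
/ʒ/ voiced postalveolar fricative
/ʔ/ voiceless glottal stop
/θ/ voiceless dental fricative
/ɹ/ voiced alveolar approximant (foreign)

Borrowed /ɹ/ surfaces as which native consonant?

j

/j/ is closest: same manner (approximant), place distance 2 (alveolar→palatal), same voicing; total 2. Next closest is /d/ at distance 4.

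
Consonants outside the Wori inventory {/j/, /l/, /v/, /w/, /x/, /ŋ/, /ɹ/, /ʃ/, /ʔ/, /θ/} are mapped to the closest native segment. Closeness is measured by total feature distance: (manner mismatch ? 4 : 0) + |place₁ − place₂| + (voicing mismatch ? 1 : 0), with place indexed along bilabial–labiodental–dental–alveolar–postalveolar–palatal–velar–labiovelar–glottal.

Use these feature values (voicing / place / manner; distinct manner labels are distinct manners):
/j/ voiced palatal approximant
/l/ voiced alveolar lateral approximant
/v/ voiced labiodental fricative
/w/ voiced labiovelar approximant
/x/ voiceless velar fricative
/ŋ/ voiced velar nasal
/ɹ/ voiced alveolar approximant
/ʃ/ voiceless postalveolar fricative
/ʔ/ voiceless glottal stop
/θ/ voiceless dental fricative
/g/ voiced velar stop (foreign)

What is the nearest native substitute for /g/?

/ʔ/ is closest: same manner (stop), place distance 2 (velar→glottal), voicing differs (+1); total 3. Next closest is /ŋ/ at distance 4.

ʔ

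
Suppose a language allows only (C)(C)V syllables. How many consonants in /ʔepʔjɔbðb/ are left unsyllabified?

4

The consonants /p/, /b/, /ð/, /b/ cannot be parsed into a legal (C)(C)V syllable (no codas are permitted; onsets may contain at most 2 consonants).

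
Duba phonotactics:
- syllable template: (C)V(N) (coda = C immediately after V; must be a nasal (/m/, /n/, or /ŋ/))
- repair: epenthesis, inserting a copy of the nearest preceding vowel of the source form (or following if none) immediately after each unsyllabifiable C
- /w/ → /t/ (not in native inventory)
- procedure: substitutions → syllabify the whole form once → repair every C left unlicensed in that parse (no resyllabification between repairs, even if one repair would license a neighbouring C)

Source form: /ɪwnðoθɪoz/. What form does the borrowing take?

Substitution: /w/ → /t/, giving /ɪtnðoθɪoz/.
Under (C)V(N), the unsyllabifiable consonants are /t/, /n/, /z/ (only a nasal (/m/, /n/, or /ŋ/) is licensed in coda position; onsets are limited to one consonant).
Each unlicensed consonant becomes the onset of a new syllable: /t/ → /tɪ/, /n/ → /nɪ/, /z/ → /zo/.

ɪtɪnɪðoθɪozo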